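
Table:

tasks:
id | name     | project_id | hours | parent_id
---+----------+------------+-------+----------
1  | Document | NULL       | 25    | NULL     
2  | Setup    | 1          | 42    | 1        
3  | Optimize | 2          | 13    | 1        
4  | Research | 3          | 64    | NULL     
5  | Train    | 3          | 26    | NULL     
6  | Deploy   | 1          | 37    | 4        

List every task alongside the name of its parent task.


This is a self-join: tasks is joined to a second copy of itself, matching each row's parent_id to another row's id. Use LEFT JOIN so rows with parent_id=NULL are kept.
  - task 1 (Document): parent_id=NULL -> NULL
  - task 2 (Setup): parent_id=1 -> Document
  - task 3 (Optimize): parent_id=1 -> Document
  - task 4 (Research): parent_id=NULL -> NULL
  - task 5 (Train): parent_id=NULL -> NULL
  - task 6 (Deploy): parent_id=4 -> Research

SQL:
SELECT a.name AS item, b.name AS parent
FROM tasks a
LEFT JOIN tasks b ON a.parent_id = b.id

Result:
item     | parent  
---------+---------
Document | NULL    
Setup    | Document
Optimize | Document
Research | NULL    
Train    | NULL    
Deploy   | Research


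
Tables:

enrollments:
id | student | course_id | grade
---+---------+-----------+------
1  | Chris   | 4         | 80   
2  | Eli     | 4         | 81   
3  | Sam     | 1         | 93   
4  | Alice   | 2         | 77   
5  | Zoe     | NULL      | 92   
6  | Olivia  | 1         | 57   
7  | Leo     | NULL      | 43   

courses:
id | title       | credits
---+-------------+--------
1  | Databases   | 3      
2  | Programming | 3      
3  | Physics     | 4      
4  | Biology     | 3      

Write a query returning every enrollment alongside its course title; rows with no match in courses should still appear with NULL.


LEFT JOIN keeps every row from enrollments (the left table); where course_id has no match in courses, the course columns become NULL. Walk through each enrollment:
  - enrollment 1 (Chris): course_id=4 -> matches Biology
  - enrollment 2 (Eli): course_id=4 -> matches Biology
  - enrollment 3 (Sam): course_id=1 -> matches Databases
  - enrollment 4 (Alice): course_id=2 -> matches Programming
  - enrollment 5 (Zoe): course_id=NULL, no match -> kept with NULL
  - enrollment 6 (Olivia): course_id=1 -> matches Databases
  - enrollment 7 (Leo): course_id=NULL, no match -> kept with NULL
All 7 rows appear; 2 have NULL course.

SQL:
SELECT a.student, b.title AS course
FROM enrollments a
LEFT JOIN courses b ON a.course_id = b.id

Result:
student | course     
--------+------------
Chris   | Biology    
Eli     | Biology    
Sam     | Databases  
Alice   | Programming
Zoe     | NULL       
Olivia  | Databases  
Leo     | NULL       


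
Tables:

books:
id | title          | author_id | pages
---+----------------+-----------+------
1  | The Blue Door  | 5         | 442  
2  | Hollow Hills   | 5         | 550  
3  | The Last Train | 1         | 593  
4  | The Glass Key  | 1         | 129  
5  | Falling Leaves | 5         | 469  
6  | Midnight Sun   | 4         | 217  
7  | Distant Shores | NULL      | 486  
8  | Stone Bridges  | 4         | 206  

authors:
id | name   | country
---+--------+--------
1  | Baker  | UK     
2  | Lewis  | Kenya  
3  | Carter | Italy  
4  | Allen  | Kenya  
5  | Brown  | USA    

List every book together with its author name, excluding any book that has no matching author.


INNER JOIN keeps only books rows whose author_id matches an id in authors. Walk through each book:
  - book 1 (The Blue Door): author_id=5 -> matches Brown
  - book 2 (Hollow Hills): author_id=5 -> matches Brown
  - book 3 (The Last Train): author_id=1 -> matches Baker
  - book 4 (The Glass Key): author_id=1 -> matches Baker
  - book 5 (Falling Leaves): author_id=5 -> matches Brown
  - book 6 (Midnight Sun): author_id=4 -> matches Allen
  - book 7 (Distant Shores): author_id=NULL, no match -> dropped
  - book 8 (Stone Bridges): author_id=4 -> matches Allen
So 1 of 8 rows is dropped.

SQL:
SELECT a.title, b.name AS author
FROM books a
INNER JOIN authors b ON a.author_id = b.id

Result:
title          | author
---------------+-------
The Blue Door  | Brown 
Hollow Hills   | Brown 
The Last Train | Baker 
The Glass Key  | Baker 
Falling Leaves | Brown 
Midnight Sun   | Allen 
Stone Bridges  | Allen 


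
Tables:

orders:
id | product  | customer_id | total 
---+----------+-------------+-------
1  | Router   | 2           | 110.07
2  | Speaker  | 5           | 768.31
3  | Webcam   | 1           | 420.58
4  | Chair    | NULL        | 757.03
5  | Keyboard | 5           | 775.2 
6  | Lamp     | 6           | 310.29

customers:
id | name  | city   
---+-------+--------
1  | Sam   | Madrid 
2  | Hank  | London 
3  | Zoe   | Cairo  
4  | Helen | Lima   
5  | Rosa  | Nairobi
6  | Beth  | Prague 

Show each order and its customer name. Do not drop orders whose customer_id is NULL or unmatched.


LEFT JOIN keeps every row from orders (the left table); where customer_id has no match in customers, the customer columns become NULL. Walk through each order:
  - order 1 (Router): customer_id=2 -> matches Hank
  - order 2 (Speaker): customer_id=5 -> matches Rosa
  - order 3 (Webcam): customer_id=1 -> matches Sam
  - order 4 (Chair): customer_id=NULL, no match -> kept with NULL
  - order 5 (Keyboard): customer_id=5 -> matches Rosa
  - order 6 (Lamp): customer_id=6 -> matches Beth
All 6 rows appear; 1 has NULL customer.

SQL:
SELECT a.product, b.name AS customer
FROM orders a
LEFT JOIN customers b ON a.customer_id = b.id

Result:
product  | customer
---------+---------
Router   | Hank    
Speaker  | Rosa    
Webcam   | Sam     
Chair    | NULL    
Keyboard | Rosa    
Lamp     | Beth    


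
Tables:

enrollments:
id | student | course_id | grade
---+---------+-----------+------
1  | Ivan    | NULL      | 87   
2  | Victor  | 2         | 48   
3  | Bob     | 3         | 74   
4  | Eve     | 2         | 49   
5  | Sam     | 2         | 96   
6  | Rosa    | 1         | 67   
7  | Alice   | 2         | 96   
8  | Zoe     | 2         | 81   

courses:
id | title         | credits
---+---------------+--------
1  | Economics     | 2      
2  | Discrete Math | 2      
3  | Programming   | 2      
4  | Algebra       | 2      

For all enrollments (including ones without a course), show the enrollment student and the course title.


LEFT JOIN keeps every row from enrollments (the left table); where course_id has no match in courses, the course columns become NULL. Walk through each enrollment:
  - enrollment 1 (Ivan): course_id=NULL, no match -> kept with NULL
  - enrollment 2 (Victor): course_id=2 -> matches Discrete Math
  - enrollment 3 (Bob): course_id=3 -> matches Programming
  - enrollment 4 (Eve): course_id=2 -> matches Discrete Math
  - enrollment 5 (Sam): course_id=2 -> matches Discrete Math
  - enrollment 6 (Rosa): course_id=1 -> matches Economics
  - enrollment 7 (Alice): course_id=2 -> matches Discrete Math
  - enrollment 8 (Zoe): course_id=2 -> matches Discrete Math
All 8 rows appear; 1 has NULL course.

SQL:
SELECT a.student, b.title AS course
FROM enrollments a
LEFT JOIN courses b ON a.course_id = b.id

Result:
student | course       
--------+--------------
Ivan    | NULL         
Victor  | Discrete Math
Bob     | Programming  
Eve     | Discrete Math
Sam     | Discrete Math
Rosa    | Economics    
Alice   | Discrete Math
Zoe     | Discrete Math


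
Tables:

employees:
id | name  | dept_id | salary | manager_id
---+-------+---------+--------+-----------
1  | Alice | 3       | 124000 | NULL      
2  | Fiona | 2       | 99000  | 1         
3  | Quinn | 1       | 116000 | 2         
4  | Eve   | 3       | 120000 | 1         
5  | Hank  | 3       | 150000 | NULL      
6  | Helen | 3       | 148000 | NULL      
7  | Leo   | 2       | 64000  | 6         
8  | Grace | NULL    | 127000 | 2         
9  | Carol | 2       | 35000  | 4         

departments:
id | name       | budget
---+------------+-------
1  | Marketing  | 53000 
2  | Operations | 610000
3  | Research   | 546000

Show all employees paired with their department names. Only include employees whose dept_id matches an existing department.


INNER JOIN keeps only employees rows whose dept_id matches an id in departments. Walk through each employee:
  - employee 1 (Alice): dept_id=3 -> matches Research
  - employee 2 (Fiona): dept_id=2 -> matches Operations
  - employee 3 (Quinn): dept_id=1 -> matches Marketing
  - employee 4 (Eve): dept_id=3 -> matches Research
  - employee 5 (Hank): dept_id=3 -> matches Research
  - employee 6 (Helen): dept_id=3 -> matches Research
  - employee 7 (Leo): dept_id=2 -> matches Operations
  - employee 8 (Grace): dept_id=NULL, no match -> dropped
  - employee 9 (Carol): dept_id=2 -> matches Operations
So 1 of 9 rows is dropped.

SQL:
SELECT a.name, b.name AS department
FROM employees a
INNER JOIN departments b ON a.dept_id = b.id

Result:
name  | department
------+-----------
Alice | Research  
Fiona | Operations
Quinn | Marketing 
Eve   | Research  
Hank  | Research  
Helen | Research  
Leo   | Operations
Carol | Operations


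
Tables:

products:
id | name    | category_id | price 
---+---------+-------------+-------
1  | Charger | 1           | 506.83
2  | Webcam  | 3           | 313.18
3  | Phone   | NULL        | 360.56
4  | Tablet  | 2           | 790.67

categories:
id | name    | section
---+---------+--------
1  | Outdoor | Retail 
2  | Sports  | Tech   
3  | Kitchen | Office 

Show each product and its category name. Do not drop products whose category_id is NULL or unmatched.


LEFT JOIN keeps every row from products (the left table); where category_id has no match in categories, the category columns become NULL. Walk through each product:
  - product 1 (Charger): category_id=1 -> matches Outdoor
  - product 2 (Webcam): category_id=3 -> matches Kitchen
  - product 3 (Phone): category_id=NULL, no match -> kept with NULL
  - product 4 (Tablet): category_id=2 -> matches Sports
All 4 rows appear; 1 has NULL category.

SQL:
SELECT a.name, b.name AS category
FROM products a
LEFT JOIN categories b ON a.category_id = b.id

Result:
name    | category
--------+---------
Charger | Outdoor 
Webcam  | Kitchen 
Phone   | NULL    
Tablet  | Sports  


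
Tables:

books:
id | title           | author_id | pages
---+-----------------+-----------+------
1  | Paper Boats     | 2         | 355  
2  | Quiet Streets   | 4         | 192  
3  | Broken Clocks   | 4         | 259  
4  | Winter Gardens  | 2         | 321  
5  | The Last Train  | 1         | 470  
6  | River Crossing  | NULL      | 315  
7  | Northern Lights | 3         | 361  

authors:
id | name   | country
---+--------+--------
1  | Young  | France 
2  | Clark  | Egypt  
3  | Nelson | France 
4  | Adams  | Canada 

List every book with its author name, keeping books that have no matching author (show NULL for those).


LEFT JOIN keeps every row from books (the left table); where author_id has no match in authors, the author columns become NULL. Walk through each book:
  - book 1 (Paper Boats): author_id=2 -> matches Clark
  - book 2 (Quiet Streets): author_id=4 -> matches Adams
  - book 3 (Broken Clocks): author_id=4 -> matches Adams
  - book 4 (Winter Gardens): author_id=2 -> matches Clark
  - book 5 (The Last Train): author_id=1 -> matches Young
  - book 6 (River Crossing): author_id=NULL, no match -> kept with NULL
  - book 7 (Northern Lights): author_id=3 -> matches Nelson
All 7 rows appear; 1 has NULL author.

SQL:
SELECT a.title, b.name AS author
FROM books a
LEFT JOIN authors b ON a.author_id = b.id

Result:
title           | author
----------------+-------
Paper Boats     | Clark 
Quiet Streets   | Adams 
Broken Clocks   | Adams 
Winter Gardens  | Clark 
The Last Train  | Young 
River Crossing  | NULL  
Northern Lights | Nelson


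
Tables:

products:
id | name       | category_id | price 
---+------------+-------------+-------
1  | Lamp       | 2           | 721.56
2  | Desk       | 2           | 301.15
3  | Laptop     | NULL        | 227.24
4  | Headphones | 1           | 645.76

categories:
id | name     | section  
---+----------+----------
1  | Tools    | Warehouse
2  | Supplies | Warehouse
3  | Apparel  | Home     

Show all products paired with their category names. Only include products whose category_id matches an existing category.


INNER JOIN keeps only products rows whose category_id matches an id in categories. Walk through each product:
  - product 1 (Lamp): category_id=2 -> matches Supplies
  - product 2 (Desk): category_id=2 -> matches Supplies
  - product 3 (Laptop): category_id=NULL, no match -> dropped
  - product 4 (Headphones): category_id=1 -> matches Tools
So 1 of 4 rows is dropped.

SQL:
SELECT a.name, b.name AS category
FROM products a
INNER JOIN categories b ON a.category_id = b.id

Result:
name       | category
-----------+---------
Lamp       | Supplies
Desk       | Supplies
Headphones | Tools   


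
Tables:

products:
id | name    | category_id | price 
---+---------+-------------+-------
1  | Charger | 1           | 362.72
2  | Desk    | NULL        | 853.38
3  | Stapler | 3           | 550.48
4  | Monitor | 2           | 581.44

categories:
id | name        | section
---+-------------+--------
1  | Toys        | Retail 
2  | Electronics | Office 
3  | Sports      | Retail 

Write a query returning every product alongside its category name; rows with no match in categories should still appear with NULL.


LEFT JOIN keeps every row from products (the left table); where category_id has no match in categories, the category columns become NULL. Walk through each product:
  - product 1 (Charger): category_id=1 -> matches Toys
  - product 2 (Desk): category_id=NULL, no match -> kept with NULL
  - product 3 (Stapler): category_id=3 -> matches Sports
  - product 4 (Monitor): category_id=2 -> matches Electronics
All 4 rows appear; 1 has NULL category.

SQL:
SELECT a.name, b.name AS category
FROM products a
LEFT JOIN categories b ON a.category_id = b.id

Result:
name    | category   
--------+------------
Charger | Toys       
Desk    | NULL       
Stapler | Sports     
Monitor | Electronics


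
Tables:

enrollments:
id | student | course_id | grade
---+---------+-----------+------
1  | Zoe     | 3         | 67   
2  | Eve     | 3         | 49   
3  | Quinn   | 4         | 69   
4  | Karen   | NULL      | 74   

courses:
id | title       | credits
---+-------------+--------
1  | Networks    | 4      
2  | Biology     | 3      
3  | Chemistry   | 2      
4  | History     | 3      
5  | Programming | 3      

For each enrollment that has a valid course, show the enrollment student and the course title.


INNER JOIN keeps only enrollments rows whose course_id matches an id in courses. Walk through each enrollment:
  - enrollment 1 (Zoe): course_id=3 -> matches Chemistry
  - enrollment 2 (Eve): course_id=3 -> matches Chemistry
  - enrollment 3 (Quinn): course_id=4 -> matches History
  - enrollment 4 (Karen): course_id=NULL, no match -> dropped
So 1 of 4 rows is dropped.

SQL:
SELECT a.student, b.title AS course
FROM enrollments a
INNER JOIN courses b ON a.course_id = b.id

Result:
student | course   
--------+----------
Zoe     | Chemistry
Eve     | Chemistry
Quinn   | History  


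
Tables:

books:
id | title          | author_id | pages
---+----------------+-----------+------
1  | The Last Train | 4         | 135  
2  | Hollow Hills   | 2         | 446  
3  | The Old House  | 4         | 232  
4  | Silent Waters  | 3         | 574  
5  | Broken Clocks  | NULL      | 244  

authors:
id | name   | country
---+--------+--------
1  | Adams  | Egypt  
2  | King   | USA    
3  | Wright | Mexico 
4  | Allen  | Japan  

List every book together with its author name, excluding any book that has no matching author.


INNER JOIN keeps only books rows whose author_id matches an id in authors. Walk through each book:
  - book 1 (The Last Train): author_id=4 -> matches Allen
  - book 2 (Hollow Hills): author_id=2 -> matches King
  - book 3 (The Old House): author_id=4 -> matches Allen
  - book 4 (Silent Waters): author_id=3 -> matches Wright
  - book 5 (Broken Clocks): author_id=NULL, no match -> dropped
So 1 of 5 rows is dropped.

SQL:
SELECT a.title, b.name AS author
FROM books a
INNER JOIN authors b ON a.author_id = b.id

Result:
title          | author
---------------+-------
The Last Train | Allen 
Hollow Hills   | King  
The Old House  | Allen 
Silent Waters  | Wright


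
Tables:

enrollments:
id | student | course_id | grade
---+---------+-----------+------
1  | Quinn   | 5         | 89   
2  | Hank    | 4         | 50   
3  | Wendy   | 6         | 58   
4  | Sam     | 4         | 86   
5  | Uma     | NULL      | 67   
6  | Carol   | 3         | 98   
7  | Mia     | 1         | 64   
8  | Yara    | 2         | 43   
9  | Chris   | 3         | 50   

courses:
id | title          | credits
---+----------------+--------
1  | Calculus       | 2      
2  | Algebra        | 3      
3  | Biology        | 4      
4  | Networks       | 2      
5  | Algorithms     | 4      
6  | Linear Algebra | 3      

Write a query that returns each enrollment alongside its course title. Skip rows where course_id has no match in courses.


INNER JOIN keeps only enrollments rows whose course_id matches an id in courses. Walk through each enrollment:
  - enrollment 1 (Quinn): course_id=5 -> matches Algorithms
  - enrollment 2 (Hank): course_id=4 -> matches Networks
  - enrollment 3 (Wendy): course_id=6 -> matches Linear Algebra
  - enrollment 4 (Sam): course_id=4 -> matches Networks
  - enrollment 5 (Uma): course_id=NULL, no match -> dropped
  - enrollment 6 (Carol): course_id=3 -> matches Biology
  - enrollment 7 (Mia): course_id=1 -> matches Calculus
  - enrollment 8 (Yara): course_id=2 -> matches Algebra
  - enrollment 9 (Chris): course_id=3 -> matches Biology
So 1 of 9 rows is dropped.

SQL:
SELECT a.student, b.title AS course
FROM enrollments a
INNER JOIN courses b ON a.course_id = b.id

Result:
student | course        
--------+---------------
Quinn   | Algorithms    
Hank    | Networks      
Wendy   | Linear Algebra
Sam     | Networks      
Carol   | Biology       
Mia     | Calculus      
Yara    | Algebra       
Chris   | Biology       


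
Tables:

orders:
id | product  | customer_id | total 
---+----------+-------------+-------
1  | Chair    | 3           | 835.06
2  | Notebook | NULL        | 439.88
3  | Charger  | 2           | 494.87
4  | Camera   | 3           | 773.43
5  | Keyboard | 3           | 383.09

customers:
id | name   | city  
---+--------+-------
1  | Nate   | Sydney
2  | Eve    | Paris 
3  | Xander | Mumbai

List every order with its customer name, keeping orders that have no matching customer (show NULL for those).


LEFT JOIN keeps every row from orders (the left table); where customer_id has no match in customers, the customer columns become NULL. Walk through each order:
  - order 1 (Chair): customer_id=3 -> matches Xander
  - order 2 (Notebook): customer_id=NULL, no match -> kept with NULL
  - order 3 (Charger): customer_id=2 -> matches Eve
  - order 4 (Camera): customer_id=3 -> matches Xander
  - order 5 (Keyboard): customer_id=3 -> matches Xander
All 5 rows appear; 1 has NULL customer.

SQL:
SELECT a.product, b.name AS customer
FROM orders a
LEFT JOIN customers b ON a.customer_id = b.id

Result:
product  | customer
---------+---------
Chair    | Xander  
Notebook | NULL    
Charger  | Eve     
Camera   | Xander  
Keyboard | Xander  


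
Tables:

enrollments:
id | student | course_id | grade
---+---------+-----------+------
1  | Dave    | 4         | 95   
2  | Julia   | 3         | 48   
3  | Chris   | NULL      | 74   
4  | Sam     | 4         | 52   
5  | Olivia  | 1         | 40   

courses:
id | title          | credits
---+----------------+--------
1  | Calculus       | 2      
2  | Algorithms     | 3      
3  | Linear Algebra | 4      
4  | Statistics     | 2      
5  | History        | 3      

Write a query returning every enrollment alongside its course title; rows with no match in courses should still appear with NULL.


LEFT JOIN keeps every row from enrollments (the left table); where course_id has no match in courses, the course columns become NULL. Walk through each enrollment:
  - enrollment 1 (Dave): course_id=4 -> matches Statistics
  - enrollment 2 (Julia): course_id=3 -> matches Linear Algebra
  - enrollment 3 (Chris): course_id=NULL, no match -> kept with NULL
  - enrollment 4 (Sam): course_id=4 -> matches Statistics
  - enrollment 5 (Olivia): course_id=1 -> matches Calculus
All 5 rows appear; 1 has NULL course.

SQL:
SELECT a.student, b.title AS course
FROM enrollments a
LEFT JOIN courses b ON a.course_id = b.id

Result:
student | course        
--------+---------------
Dave    | Statistics    
Julia   | Linear Algebra
Chris   | NULL          
Sam     | Statistics    
Olivia  | Calculus      


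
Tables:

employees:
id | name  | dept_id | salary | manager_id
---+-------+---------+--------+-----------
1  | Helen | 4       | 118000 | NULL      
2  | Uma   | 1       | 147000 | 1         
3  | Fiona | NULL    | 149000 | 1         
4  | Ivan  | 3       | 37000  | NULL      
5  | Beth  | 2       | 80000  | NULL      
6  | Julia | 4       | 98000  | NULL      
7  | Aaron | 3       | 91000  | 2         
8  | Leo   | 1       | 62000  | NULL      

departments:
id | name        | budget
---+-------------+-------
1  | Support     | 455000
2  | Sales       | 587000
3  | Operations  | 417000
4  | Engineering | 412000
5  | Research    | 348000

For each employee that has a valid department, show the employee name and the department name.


INNER JOIN keeps only employees rows whose dept_id matches an id in departments. Walk through each employee:
  - employee 1 (Helen): dept_id=4 -> matches Engineering
  - employee 2 (Uma): dept_id=1 -> matches Support
  - employee 3 (Fiona): dept_id=NULL, no match -> dropped
  - employee 4 (Ivan): dept_id=3 -> matches Operations
  - employee 5 (Beth): dept_id=2 -> matches Sales
  - employee 6 (Julia): dept_id=4 -> matches Engineering
  - employee 7 (Aaron): dept_id=3 -> matches Operations
  - employee 8 (Leo): dept_id=1 -> matches Support
So 1 of 8 rows is dropped.

SQL:
SELECT a.name, b.name AS department
FROM employees a
INNER JOIN departments b ON a.dept_id = b.id

Result:
name  | department 
------+------------
Helen | Engineering
Uma   | Support    
Ivan  | Operations 
Beth  | Sales      
Julia | Engineering
Aaron | Operations 
Leo   | Support    


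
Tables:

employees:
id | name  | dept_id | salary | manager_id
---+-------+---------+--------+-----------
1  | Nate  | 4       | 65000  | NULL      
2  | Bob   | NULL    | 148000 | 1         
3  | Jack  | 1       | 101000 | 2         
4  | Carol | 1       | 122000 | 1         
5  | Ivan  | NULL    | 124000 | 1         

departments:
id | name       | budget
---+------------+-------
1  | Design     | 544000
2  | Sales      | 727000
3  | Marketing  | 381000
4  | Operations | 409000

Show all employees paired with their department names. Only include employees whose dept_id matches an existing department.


INNER JOIN keeps only employees rows whose dept_id matches an id in departments. Walk through each employee:
  - employee 1 (Nate): dept_id=4 -> matches Operations
  - employee 2 (Bob): dept_id=NULL, no match -> dropped
  - employee 3 (Jack): dept_id=1 -> matches Design
  - employee 4 (Carol): dept_id=1 -> matches Design
  - employee 5 (Ivan): dept_id=NULL, no match -> dropped
So 2 of 5 rows are dropped.

SQL:
SELECT a.name, b.name AS department
FROM employees a
INNER JOIN departments b ON a.dept_id = b.id

Result:
name  | department
------+-----------
Nate  | Operations
Jack  | Design    
Carol | Design    


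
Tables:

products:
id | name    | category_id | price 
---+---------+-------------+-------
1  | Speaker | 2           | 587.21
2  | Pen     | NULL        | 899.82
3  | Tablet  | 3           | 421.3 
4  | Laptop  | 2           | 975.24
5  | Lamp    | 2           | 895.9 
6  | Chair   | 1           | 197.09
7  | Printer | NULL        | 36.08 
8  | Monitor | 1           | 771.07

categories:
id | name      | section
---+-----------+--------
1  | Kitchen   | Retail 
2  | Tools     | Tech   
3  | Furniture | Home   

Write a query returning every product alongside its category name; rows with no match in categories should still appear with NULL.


LEFT JOIN keeps every row from products (the left table); where category_id has no match in categories, the category columns become NULL. Walk through each product:
  - product 1 (Speaker): category_id=2 -> matches Tools
  - product 2 (Pen): category_id=NULL, no match -> kept with NULL
  - product 3 (Tablet): category_id=3 -> matches Furniture
  - product 4 (Laptop): category_id=2 -> matches Tools
  - product 5 (Lamp): category_id=2 -> matches Tools
  - product 6 (Chair): category_id=1 -> matches Kitchen
  - product 7 (Printer): category_id=NULL, no match -> kept with NULL
  - product 8 (Monitor): category_id=1 -> matches Kitchen
All 8 rows appear; 2 have NULL category.

SQL:
SELECT a.name, b.name AS category
FROM products a
LEFT JOIN categories b ON a.category_id = b.id

Result:
name    | category 
--------+----------
Speaker | Tools    
Pen     | NULL     
Tablet  | Furniture
Laptop  | Tools    
Lamp    | Tools    
Chair   | Kitchen  
Printer | NULL     
Monitor | Kitchen  


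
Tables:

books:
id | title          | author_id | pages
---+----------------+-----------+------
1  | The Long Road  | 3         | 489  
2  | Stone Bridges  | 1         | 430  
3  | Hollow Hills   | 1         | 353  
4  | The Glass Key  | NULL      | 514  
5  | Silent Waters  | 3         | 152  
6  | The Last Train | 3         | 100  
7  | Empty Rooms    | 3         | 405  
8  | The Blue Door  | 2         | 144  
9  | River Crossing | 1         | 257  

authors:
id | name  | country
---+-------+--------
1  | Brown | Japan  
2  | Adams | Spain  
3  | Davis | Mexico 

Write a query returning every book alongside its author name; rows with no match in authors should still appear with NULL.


LEFT JOIN keeps every row from books (the left table); where author_id has no match in authors, the author columns become NULL. Walk through each book:
  - book 1 (The Long Road): author_id=3 -> matches Davis
  - book 2 (Stone Bridges): author_id=1 -> matches Brown
  - book 3 (Hollow Hills): author_id=1 -> matches Brown
  - book 4 (The Glass Key): author_id=NULL, no match -> kept with NULL
  - book 5 (Silent Waters): author_id=3 -> matches Davis
  - book 6 (The Last Train): author_id=3 -> matches Davis
  - book 7 (Empty Rooms): author_id=3 -> matches Davis
  - book 8 (The Blue Door): author_id=2 -> matches Adams
  - book 9 (River Crossing): author_id=1 -> matches Brown
All 9 rows appear; 1 has NULL author.

SQL:
SELECT a.title, b.name AS author
FROM books a
LEFT JOIN authors b ON a.author_id = b.id

Result:
title          | author
---------------+-------
The Long Road  | Davis 
Stone Bridges  | Brown 
Hollow Hills   | Brown 
The Glass Key  | NULL  
Silent Waters  | Davis 
The Last Train | Davis 
Empty Rooms    | Davis 
The Blue Door  | Adams 
River Crossing | Brown 


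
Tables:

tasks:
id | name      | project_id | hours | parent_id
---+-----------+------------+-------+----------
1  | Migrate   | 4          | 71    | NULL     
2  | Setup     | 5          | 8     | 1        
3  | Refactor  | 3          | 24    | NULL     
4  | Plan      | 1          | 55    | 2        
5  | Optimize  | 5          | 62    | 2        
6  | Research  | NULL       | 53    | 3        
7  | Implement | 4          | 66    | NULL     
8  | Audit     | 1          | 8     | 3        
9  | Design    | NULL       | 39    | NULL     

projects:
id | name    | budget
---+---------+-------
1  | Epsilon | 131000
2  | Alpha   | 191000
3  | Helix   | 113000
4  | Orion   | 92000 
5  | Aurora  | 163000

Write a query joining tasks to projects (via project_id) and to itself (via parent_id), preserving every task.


Two LEFT JOINs from the same base table tasks: one to projects via project_id, one to tasks itself via parent_id. Both are LEFT so every task is preserved.
Match against projects:
  - task 1 (Migrate): project_id=4 -> matches Orion
  - task 2 (Setup): project_id=5 -> matches Aurora
  - task 3 (Refactor): project_id=3 -> matches Helix
  - task 4 (Plan): project_id=1 -> matches Epsilon
  - task 5 (Optimize): project_id=5 -> matches Aurora
  - task 6 (Research): project_id=NULL, no match -> kept with NULL
  - task 7 (Implement): project_id=4 -> matches Orion
  - task 8 (Audit): project_id=1 -> matches Epsilon
  - task 9 (Design): project_id=NULL, no match -> kept with NULL
Match against tasks (self):
  - task 1 (Migrate): parent_id=NULL -> NULL
  - task 2 (Setup): parent_id=1 -> Migrate
  - task 3 (Refactor): parent_id=NULL -> NULL
  - task 4 (Plan): parent_id=2 -> Setup
  - task 5 (Optimize): parent_id=2 -> Setup
  - task 6 (Research): parent_id=3 -> Refactor
  - task 7 (Implement): parent_id=NULL -> NULL
  - task 8 (Audit): parent_id=3 -> Refactor
  - task 9 (Design): parent_id=NULL -> NULL

SQL:
SELECT a.name, b.name AS project, c.name AS parent
FROM tasks a
LEFT JOIN projects b ON a.project_id = b.id
LEFT JOIN tasks c ON a.parent_id = c.id

Result:
name      | project | parent  
----------+---------+---------
Migrate   | Orion   | NULL    
Setup     | Aurora  | Migrate 
Refactor  | Helix   | NULL    
Plan      | Epsilon | Setup   
Optimize  | Aurora  | Setup   
Research  | NULL    | Refactor
Implement | Orion   | NULL    
Audit     | Epsilon | Refactor
Design    | NULL    | NULL    


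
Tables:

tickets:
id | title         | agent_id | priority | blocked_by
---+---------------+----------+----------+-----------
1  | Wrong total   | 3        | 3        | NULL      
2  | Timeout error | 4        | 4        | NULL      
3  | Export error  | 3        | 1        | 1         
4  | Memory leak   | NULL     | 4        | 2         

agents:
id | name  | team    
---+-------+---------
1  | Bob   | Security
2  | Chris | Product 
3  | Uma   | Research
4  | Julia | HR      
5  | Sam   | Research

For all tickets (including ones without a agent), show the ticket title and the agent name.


LEFT JOIN keeps every row from tickets (the left table); where agent_id has no match in agents, the agent columns become NULL. Walk through each ticket:
  - ticket 1 (Wrong total): agent_id=3 -> matches Uma
  - ticket 2 (Timeout error): agent_id=4 -> matches Julia
  - ticket 3 (Export error): agent_id=3 -> matches Uma
  - ticket 4 (Memory leak): agent_id=NULL, no match -> kept with NULL
All 4 rows appear; 1 has NULL agent.

SQL:
SELECT a.title, b.name AS agent
FROM tickets a
LEFT JOIN agents b ON a.agent_id = b.id

Result:
title         | agent
--------------+------
Wrong total   | Uma  
Timeout error | Julia
Export error  | Uma  
Memory leak   | NULL 


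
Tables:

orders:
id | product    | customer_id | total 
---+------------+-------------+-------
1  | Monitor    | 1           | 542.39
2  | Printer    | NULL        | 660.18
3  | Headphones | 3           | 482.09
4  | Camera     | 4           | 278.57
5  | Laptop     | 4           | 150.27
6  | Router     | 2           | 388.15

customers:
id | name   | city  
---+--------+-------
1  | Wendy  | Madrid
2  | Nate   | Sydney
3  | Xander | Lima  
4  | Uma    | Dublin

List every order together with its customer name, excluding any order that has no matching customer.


INNER JOIN keeps only orders rows whose customer_id matches an id in customers. Walk through each order:
  - order 1 (Monitor): customer_id=1 -> matches Wendy
  - order 2 (Printer): customer_id=NULL, no match -> dropped
  - order 3 (Headphones): customer_id=3 -> matches Xander
  - order 4 (Camera): customer_id=4 -> matches Uma
  - order 5 (Laptop): customer_id=4 -> matches Uma
  - order 6 (Router): customer_id=2 -> matches Nate
So 1 of 6 rows is dropped.

SQL:
SELECT a.product, b.name AS customer
FROM orders a
INNER JOIN customers b ON a.customer_id = b.id

Result:
product    | customer
-----------+---------
Monitor    | Wendy   
Headphones | Xander  
Camera     | Uma     
Laptop     | Uma     
Router     | Nate    


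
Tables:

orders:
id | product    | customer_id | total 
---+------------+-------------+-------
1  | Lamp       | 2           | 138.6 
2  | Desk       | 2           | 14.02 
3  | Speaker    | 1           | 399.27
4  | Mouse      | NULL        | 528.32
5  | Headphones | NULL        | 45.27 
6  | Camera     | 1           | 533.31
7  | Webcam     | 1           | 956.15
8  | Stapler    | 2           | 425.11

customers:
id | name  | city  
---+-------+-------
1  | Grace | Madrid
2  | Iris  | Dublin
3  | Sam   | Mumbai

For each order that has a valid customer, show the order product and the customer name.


INNER JOIN keeps only orders rows whose customer_id matches an id in customers. Walk through each order:
  - order 1 (Lamp): customer_id=2 -> matches Iris
  - order 2 (Desk): customer_id=2 -> matches Iris
  - order 3 (Speaker): customer_id=1 -> matches Grace
  - order 4 (Mouse): customer_id=NULL, no match -> dropped
  - order 5 (Headphones): customer_id=NULL, no match -> dropped
  - order 6 (Camera): customer_id=1 -> matches Grace
  - order 7 (Webcam): customer_id=1 -> matches Grace
  - order 8 (Stapler): customer_id=2 -> matches Iris
So 2 of 8 rows are dropped.

SQL:
SELECT a.product, b.name AS customer
FROM orders a
INNER JOIN customers b ON a.customer_id = b.id

Result:
product | customer
--------+---------
Lamp    | Iris    
Desk    | Iris    
Speaker | Grace   
Camera  | Grace   
Webcam  | Grace   
Stapler | Iris    


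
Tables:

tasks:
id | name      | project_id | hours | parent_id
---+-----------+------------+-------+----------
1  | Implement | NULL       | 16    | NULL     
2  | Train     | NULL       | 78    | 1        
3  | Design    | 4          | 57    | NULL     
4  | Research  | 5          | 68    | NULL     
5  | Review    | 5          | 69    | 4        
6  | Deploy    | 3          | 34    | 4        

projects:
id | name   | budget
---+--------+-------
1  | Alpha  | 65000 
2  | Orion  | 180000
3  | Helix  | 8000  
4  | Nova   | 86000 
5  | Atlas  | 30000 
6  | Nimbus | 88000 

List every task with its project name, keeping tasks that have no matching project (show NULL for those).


LEFT JOIN keeps every row from tasks (the left table); where project_id has no match in projects, the project columns become NULL. Walk through each task:
  - task 1 (Implement): project_id=NULL, no match -> kept with NULL
  - task 2 (Train): project_id=NULL, no match -> kept with NULL
  - task 3 (Design): project_id=4 -> matches Nova
  - task 4 (Research): project_id=5 -> matches Atlas
  - task 5 (Review): project_id=5 -> matches Atlas
  - task 6 (Deploy): project_id=3 -> matches Helix
All 6 rows appear; 2 have NULL project.

SQL:
SELECT a.name, b.name AS project
FROM tasks a
LEFT JOIN projects b ON a.project_id = b.id

Result:
name      | project
----------+--------
Implement | NULL   
Train     | NULL   
Design    | Nova   
Research  | Atlas  
Review    | Atlas  
Deploy    | Helix  


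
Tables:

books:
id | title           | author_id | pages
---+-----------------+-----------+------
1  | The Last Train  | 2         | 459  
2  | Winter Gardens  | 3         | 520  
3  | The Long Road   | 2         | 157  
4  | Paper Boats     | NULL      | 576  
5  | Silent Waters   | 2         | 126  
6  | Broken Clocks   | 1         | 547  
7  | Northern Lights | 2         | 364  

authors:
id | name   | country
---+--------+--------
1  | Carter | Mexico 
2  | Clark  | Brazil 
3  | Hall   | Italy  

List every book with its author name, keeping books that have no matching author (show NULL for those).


LEFT JOIN keeps every row from books (the left table); where author_id has no match in authors, the author columns become NULL. Walk through each book:
  - book 1 (The Last Train): author_id=2 -> matches Clark
  - book 2 (Winter Gardens): author_id=3 -> matches Hall
  - book 3 (The Long Road): author_id=2 -> matches Clark
  - book 4 (Paper Boats): author_id=NULL, no match -> kept with NULL
  - book 5 (Silent Waters): author_id=2 -> matches Clark
  - book 6 (Broken Clocks): author_id=1 -> matches Carter
  - book 7 (Northern Lights): author_id=2 -> matches Clark
All 7 rows appear; 1 has NULL author.

SQL:
SELECT a.title, b.name AS author
FROM books a
LEFT JOIN authors b ON a.author_id = b.id

Result:
title           | author
----------------+-------
The Last Train  | Clark 
Winter Gardens  | Hall  
The Long Road   | Clark 
Paper Boats     | NULL  
Silent Waters   | Clark 
Broken Clocks   | Carter
Northern Lights | Clark 


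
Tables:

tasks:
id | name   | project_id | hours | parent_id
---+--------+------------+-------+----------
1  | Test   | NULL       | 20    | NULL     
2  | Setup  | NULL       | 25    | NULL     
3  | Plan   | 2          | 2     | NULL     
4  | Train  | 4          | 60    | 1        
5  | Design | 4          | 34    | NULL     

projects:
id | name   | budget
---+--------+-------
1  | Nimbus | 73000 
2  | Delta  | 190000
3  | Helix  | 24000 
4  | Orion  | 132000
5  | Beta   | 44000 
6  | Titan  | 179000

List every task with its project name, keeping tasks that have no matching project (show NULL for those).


LEFT JOIN keeps every row from tasks (the left table); where project_id has no match in projects, the project columns become NULL. Walk through each task:
  - task 1 (Test): project_id=NULL, no match -> kept with NULL
  - task 2 (Setup): project_id=NULL, no match -> kept with NULL
  - task 3 (Plan): project_id=2 -> matches Delta
  - task 4 (Train): project_id=4 -> matches Orion
  - task 5 (Design): project_id=4 -> matches Orion
All 5 rows appear; 2 have NULL project.

SQL:
SELECT a.name, b.name AS project
FROM tasks a
LEFT JOIN projects b ON a.project_id = b.id

Result:
name   | project
-------+--------
Test   | NULL   
Setup  | NULL   
Plan   | Delta  
Train  | Orion  
Design | Orion  


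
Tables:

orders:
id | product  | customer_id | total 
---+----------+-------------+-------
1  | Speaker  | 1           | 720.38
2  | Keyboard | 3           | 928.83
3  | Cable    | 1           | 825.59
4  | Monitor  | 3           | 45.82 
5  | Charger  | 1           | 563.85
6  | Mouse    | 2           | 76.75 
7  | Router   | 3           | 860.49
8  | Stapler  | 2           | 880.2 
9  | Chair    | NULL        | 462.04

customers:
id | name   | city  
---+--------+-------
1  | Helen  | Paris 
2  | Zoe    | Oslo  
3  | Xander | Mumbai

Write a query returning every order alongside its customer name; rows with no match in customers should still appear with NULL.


LEFT JOIN keeps every row from orders (the left table); where customer_id has no match in customers, the customer columns become NULL. Walk through each order:
  - order 1 (Speaker): customer_id=1 -> matches Helen
  - order 2 (Keyboard): customer_id=3 -> matches Xander
  - order 3 (Cable): customer_id=1 -> matches Helen
  - order 4 (Monitor): customer_id=3 -> matches Xander
  - order 5 (Charger): customer_id=1 -> matches Helen
  - order 6 (Mouse): customer_id=2 -> matches Zoe
  - order 7 (Router): customer_id=3 -> matches Xander
  - order 8 (Stapler): customer_id=2 -> matches Zoe
  - order 9 (Chair): customer_id=NULL, no match -> kept with NULL
All 9 rows appear; 1 has NULL customer.

SQL:
SELECT a.product, b.name AS customer
FROM orders a
LEFT JOIN customers b ON a.customer_id = b.id

Result:
product  | customer
---------+---------
Speaker  | Helen   
Keyboard | Xander  
Cable    | Helen   
Monitor  | Xander  
Charger  | Helen   
Mouse    | Zoe     
Router   | Xander  
Stapler  | Zoe     
Chair    | NULL    


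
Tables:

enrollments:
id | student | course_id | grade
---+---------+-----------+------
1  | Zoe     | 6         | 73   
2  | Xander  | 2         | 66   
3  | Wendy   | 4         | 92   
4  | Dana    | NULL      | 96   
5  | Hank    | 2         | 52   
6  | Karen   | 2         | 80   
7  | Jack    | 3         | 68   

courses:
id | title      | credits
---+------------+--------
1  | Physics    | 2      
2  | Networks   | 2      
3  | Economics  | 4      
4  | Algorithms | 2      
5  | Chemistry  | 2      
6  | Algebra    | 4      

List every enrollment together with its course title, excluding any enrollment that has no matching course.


INNER JOIN keeps only enrollments rows whose course_id matches an id in courses. Walk through each enrollment:
  - enrollment 1 (Zoe): course_id=6 -> matches Algebra
  - enrollment 2 (Xander): course_id=2 -> matches Networks
  - enrollment 3 (Wendy): course_id=4 -> matches Algorithms
  - enrollment 4 (Dana): course_id=NULL, no match -> dropped
  - enrollment 5 (Hank): course_id=2 -> matches Networks
  - enrollment 6 (Karen): course_id=2 -> matches Networks
  - enrollment 7 (Jack): course_id=3 -> matches Economics
So 1 of 7 rows is dropped.

SQL:
SELECT a.student, b.title AS course
FROM enrollments a
INNER JOIN courses b ON a.course_id = b.id

Result:
student | course    
--------+-----------
Zoe     | Algebra   
Xander  | Networks  
Wendy   | Algorithms
Hank    | Networks  
Karen   | Networks  
Jack    | Economics 
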